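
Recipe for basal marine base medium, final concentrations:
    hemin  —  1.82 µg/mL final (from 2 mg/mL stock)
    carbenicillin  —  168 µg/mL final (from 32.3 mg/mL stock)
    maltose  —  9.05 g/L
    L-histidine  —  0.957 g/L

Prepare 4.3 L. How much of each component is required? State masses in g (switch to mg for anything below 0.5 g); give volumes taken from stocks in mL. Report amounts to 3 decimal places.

hemin 3.913 mL; carbenicillin 22.365 mL; maltose 38.915 g; L-histidine 4.115 g

Working volume: 4.3 L.
hemin: dilute stock: 1.82 µg/mL × 4300 mL ÷ 2000 µg/mL = 3.913 mL
carbenicillin: V = C2·V2/C1 = 168 µg/mL × 4300 mL ÷ 32300 µg/mL = 22.365 mL
maltose: 9.05 g/L × 4.3 L = 38.915 g
L-histidine: 0.957 g/L × 4.3 L = 4.115 g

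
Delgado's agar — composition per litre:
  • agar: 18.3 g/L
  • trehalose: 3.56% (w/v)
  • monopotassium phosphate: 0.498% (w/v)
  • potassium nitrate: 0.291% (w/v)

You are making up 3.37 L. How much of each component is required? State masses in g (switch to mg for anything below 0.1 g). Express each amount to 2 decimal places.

agar 61.67 g; trehalose 119.97 g; monopotassium phosphate 16.78 g; potassium nitrate 9.81 g

Working volume: 3.37 L.
agar: 18.3 g/L × 3.37 L = 61.67 g
trehalose: 3.56 g per 100 mL × 3370 mL ÷ 100 = 119.97 g
monopotassium phosphate: 0.498% w/v = 4.98 g/L → 4.98 × 3.37 L = 16.78 g
potassium nitrate: 0.291% w/v = 2.91 g/L → 2.91 × 3.37 L = 9.81 g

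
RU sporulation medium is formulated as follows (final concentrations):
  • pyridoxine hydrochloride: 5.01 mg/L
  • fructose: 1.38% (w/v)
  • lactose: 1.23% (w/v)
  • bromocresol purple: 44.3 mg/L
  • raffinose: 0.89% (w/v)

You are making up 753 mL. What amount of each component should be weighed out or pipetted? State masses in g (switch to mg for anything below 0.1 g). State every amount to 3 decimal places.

Working volume: 753 mL = 0.753 L.
pyridoxine hydrochloride: 5.01 mg/L × 0.753 L = 3.773 mg
fructose: 1.38 g per 100 mL × 753 mL ÷ 100 = 10.391 g
lactose: 1.23% w/v = 12.3 g/L → 12.3 × 0.753 L = 9.262 g
bromocresol purple: 44.3 mg/L × 0.753 L = 33.358 mg
raffinose: 0.89 g per 100 mL × 753 mL ÷ 100 = 6.702 g

pyridoxine hydrochloride 3.773 mg; fructose 10.391 g; lactose 9.262 g; bromocresol purple 33.358 mg; raffinose 6.702 g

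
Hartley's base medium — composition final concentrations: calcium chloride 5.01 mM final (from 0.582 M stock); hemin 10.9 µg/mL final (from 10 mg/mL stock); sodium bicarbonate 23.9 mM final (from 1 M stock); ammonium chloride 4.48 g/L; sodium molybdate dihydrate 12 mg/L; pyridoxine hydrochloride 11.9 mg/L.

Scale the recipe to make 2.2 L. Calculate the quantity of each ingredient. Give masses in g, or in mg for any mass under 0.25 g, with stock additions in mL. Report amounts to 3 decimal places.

calcium chloride 18.938 mL; hemin 2.398 mL; sodium bicarbonate 52.580 mL; ammonium chloride 9.856 g; sodium molybdate dihydrate 26.400 mg; pyridoxine hydrochloride 26.180 mg

Working volume: 2.2 L.
calcium chloride: V = C2·V2/C1 = 5.01 mM × 2200 mL ÷ 582 mM = 18.938 mL
hemin: V = C2·V2/C1 = 10.9 µg/mL × 2200 mL ÷ 10000 µg/mL = 2.398 mL
sodium bicarbonate: V = C2·V2/C1 = 23.9 mM × 2200 mL ÷ 1000 mM = 52.580 mL
ammonium chloride: 4.48 g/L × 2.2 L = 9.856 g
sodium molybdate dihydrate: 12 mg/L × 2.2 L = 26.400 mg
pyridoxine hydrochloride: 11.9 mg/L × 2.2 L = 26.180 mg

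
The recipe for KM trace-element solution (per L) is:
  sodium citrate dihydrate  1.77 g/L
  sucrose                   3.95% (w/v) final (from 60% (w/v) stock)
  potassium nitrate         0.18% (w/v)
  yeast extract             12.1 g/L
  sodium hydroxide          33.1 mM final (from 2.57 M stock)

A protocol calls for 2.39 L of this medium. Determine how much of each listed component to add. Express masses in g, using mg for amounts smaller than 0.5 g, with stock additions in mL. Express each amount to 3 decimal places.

sodium citrate dihydrate 4.230 g; sucrose 157.342 mL; potassium nitrate 4.302 g; yeast extract 28.919 g; sodium hydroxide 30.782 mL

Scale factor relative to 1 L: 2.39.
sodium citrate dihydrate: 1.77 g/L × 2.39 L = 4.230 g
sucrose: V = C2·V2/C1 = 3.95% ÷ 60% × 2390 mL = 157.342 mL
potassium nitrate: 0.18 g per 100 mL × 2390 mL ÷ 100 = 4.302 g
yeast extract: 12.1 g/L × 2.39 L = 28.919 g
sodium hydroxide: C1V1 = C2V2 → 33.1 mM × 2390 mL ÷ 2570 mM = 30.782 mL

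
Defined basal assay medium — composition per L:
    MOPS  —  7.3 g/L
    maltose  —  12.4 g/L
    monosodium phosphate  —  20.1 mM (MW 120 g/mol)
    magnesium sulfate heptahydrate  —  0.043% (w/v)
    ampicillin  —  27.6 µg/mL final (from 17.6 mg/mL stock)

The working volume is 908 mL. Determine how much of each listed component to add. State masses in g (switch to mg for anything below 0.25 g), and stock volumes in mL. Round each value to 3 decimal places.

MOPS 6.628 g; maltose 11.259 g; monosodium phosphate 2.190 g; magnesium sulfate heptahydrate 0.390 g; ampicillin 1.424 mL

Scale factor relative to 1 L: 0.908.
MOPS: 7.3 g/L × 0.908 L = 6.628 g
maltose: 12.4 g/L × 0.908 L = 11.259 g
monosodium phosphate: 20.1 mmol/L × 120 g/mol × 0.908 L ÷ 1000 = 2.190 g
magnesium sulfate heptahydrate: 0.043 g per 100 mL × 908 mL ÷ 100 = 0.390 g
ampicillin: C1V1 = C2V2 → 27.6 µg/mL × 908 mL ÷ 17600 µg/mL = 1.424 mL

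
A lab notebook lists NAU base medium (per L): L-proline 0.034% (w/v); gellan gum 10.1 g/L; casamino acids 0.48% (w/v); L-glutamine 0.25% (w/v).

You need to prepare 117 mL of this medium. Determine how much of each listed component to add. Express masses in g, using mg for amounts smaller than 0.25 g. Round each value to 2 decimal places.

Target volume = 117 mL = 0.117 L.
L-proline: 0.034 g per 100 mL × 117 mL ÷ 100 = 0.03978 g = 39.78 mg
gellan gum: 10.1 g/L × 0.117 L = 1.18 g
casamino acids: 0.48% w/v = 4.8 g/L → 4.8 × 0.117 L = 0.56 g
L-glutamine: 0.25 g per 100 mL × 117 mL ÷ 100 = 0.29 g

L-proline 39.78 mg; gellan gum 1.18 g; casamino acids 0.56 g; L-glutamine 0.29 g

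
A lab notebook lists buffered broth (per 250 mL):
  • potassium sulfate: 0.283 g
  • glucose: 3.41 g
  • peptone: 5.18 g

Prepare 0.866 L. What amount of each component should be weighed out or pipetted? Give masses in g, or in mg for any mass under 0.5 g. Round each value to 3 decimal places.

potassium sulfate 0.980 g; glucose 11.812 g; peptone 17.944 g

Scale factor = 866 mL / 250 mL = 3.464.
potassium sulfate: 0.283 g × (866 mL / 250 mL) = 0.980 g
glucose: 3.41 g × (866 mL / 250 mL) = 11.812 g
peptone: 5.18 g × (866 mL / 250 mL) = 17.944 g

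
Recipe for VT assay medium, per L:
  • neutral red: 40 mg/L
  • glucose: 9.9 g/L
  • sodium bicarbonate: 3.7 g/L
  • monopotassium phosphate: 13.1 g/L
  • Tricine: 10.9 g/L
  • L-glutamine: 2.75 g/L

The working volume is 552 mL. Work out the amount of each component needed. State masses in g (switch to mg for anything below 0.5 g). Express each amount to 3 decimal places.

Working volume: 552 mL = 0.552 L.
neutral red: 40 mg/L × 0.552 L = 22.080 mg
glucose: 9.9 g/L × 0.552 L = 5.465 g
sodium bicarbonate: 3.7 g/L × 0.552 L = 2.042 g
monopotassium phosphate: 13.1 g/L × 0.552 L = 7.231 g
Tricine: 10.9 g/L × 0.552 L = 6.017 g
L-glutamine: 2.75 g/L × 0.552 L = 1.518 g

neutral red 22.080 mg; glucose 5.465 g; sodium bicarbonate 2.042 g; monopotassium phosphate 7.231 g; Tricine 6.017 g; L-glutamine 1.518 g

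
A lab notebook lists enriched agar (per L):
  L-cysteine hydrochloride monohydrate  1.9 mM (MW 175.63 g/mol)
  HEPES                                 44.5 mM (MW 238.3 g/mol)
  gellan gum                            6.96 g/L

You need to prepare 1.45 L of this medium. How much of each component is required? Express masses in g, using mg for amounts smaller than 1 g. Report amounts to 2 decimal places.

L-cysteine hydrochloride monohydrate 483.86 mg; HEPES 15.38 g; gellan gum 10.09 g

Scale factor relative to 1 L: 1.45.
L-cysteine hydrochloride monohydrate: 1.9 mmol/L × 175.63 mg/mmol × 1.45 L = 483.86 mg
HEPES: 44.5 mmol/L × 238.3 g/mol × 1.45 L ÷ 1000 = 15.38 g
gellan gum: 6.96 g/L × 1.45 L = 10.09 g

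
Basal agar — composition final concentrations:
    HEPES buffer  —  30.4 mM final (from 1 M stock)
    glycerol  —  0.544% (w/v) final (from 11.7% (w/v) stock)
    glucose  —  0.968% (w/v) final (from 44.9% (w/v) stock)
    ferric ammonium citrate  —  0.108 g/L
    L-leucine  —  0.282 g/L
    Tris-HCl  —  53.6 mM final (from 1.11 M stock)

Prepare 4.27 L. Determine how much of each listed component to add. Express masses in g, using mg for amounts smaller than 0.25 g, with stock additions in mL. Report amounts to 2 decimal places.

Working volume: 4.27 L.
HEPES buffer: V = C2·V2/C1 = 30.4 mM × 4270 mL ÷ 1000 mM = 129.81 mL
glycerol: V = C2·V2/C1 = 0.544% ÷ 11.7% × 4270 mL = 198.54 mL
glucose: dilute stock: 0.968% ÷ 44.9% × 4270 mL = 92.06 mL
ferric ammonium citrate: 0.108 g/L × 4.27 L = 0.46 g
L-leucine: 0.282 g/L × 4.27 L = 1.20 g
Tris-HCl: C1V1 = C2V2 → 53.6 mM × 4270 mL ÷ 1110 mM = 206.19 mL

HEPES buffer 129.81 mL; glycerol 198.54 mL; glucose 92.06 mL; ferric ammonium citrate 0.46 g; L-leucine 1.20 g; Tris-HCl 206.19 mL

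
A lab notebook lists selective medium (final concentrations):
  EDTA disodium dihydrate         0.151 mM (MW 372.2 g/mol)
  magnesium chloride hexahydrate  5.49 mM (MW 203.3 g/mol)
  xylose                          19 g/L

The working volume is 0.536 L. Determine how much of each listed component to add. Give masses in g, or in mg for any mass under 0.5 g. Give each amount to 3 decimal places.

Scale factor relative to 1 L: 0.536.
EDTA disodium dihydrate: 0.151 mmol/L × 372.2 mg/mmol × 0.536 L = 30.124 mg
magnesium chloride hexahydrate: 5.49 mmol/L × 203.3 g/mol × 0.536 L ÷ 1000 = 0.598 g
xylose: 19 g/L × 0.536 L = 10.184 g

EDTA disodium dihydrate 30.124 mg; magnesium chloride hexahydrate 0.598 g; xylose 10.184 g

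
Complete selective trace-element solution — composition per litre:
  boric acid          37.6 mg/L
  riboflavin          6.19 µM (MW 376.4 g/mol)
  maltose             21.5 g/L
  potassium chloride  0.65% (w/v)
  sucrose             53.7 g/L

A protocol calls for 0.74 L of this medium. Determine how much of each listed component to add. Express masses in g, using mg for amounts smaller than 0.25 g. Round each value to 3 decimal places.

Scale factor relative to 1 L: 0.74.
boric acid: 37.6 mg/L × 0.74 L = 27.824 mg
riboflavin: 6.19 µmol/L × 376.4 g/mol × 0.74 L ÷ 1000 = 1.724 mg
maltose: 21.5 g/L × 0.74 L = 15.910 g
potassium chloride: 0.65% w/v = 6.5 g/L → 6.5 × 0.74 L = 4.810 g
sucrose: 53.7 g/L × 0.74 L = 39.738 g

boric acid 27.824 mg; riboflavin 1.724 mg; maltose 15.910 g; potassium chloride 4.810 g; sucrose 39.738 g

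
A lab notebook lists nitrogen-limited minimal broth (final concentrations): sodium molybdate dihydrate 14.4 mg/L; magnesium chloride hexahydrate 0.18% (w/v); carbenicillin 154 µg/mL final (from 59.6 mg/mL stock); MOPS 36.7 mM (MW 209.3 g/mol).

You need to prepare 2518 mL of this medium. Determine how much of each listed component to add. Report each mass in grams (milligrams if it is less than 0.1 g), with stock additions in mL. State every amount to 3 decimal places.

Working volume: 2518 mL = 2.518 L.
sodium molybdate dihydrate: 14.4 mg/L × 2.518 L = 36.259 mg
magnesium chloride hexahydrate: 0.18 g per 100 mL × 2518 mL ÷ 100 = 4.532 g
carbenicillin: dilute stock: 154 µg/mL × 2518 mL ÷ 59600 µg/mL = 6.506 mL
MOPS: 36.7 mmol/L × 209.3 g/mol × 2.518 L ÷ 1000 = 19.342 g

sodium molybdate dihydrate 36.259 mg; magnesium chloride hexahydrate 4.532 g; carbenicillin 6.506 mL; MOPS 19.342 g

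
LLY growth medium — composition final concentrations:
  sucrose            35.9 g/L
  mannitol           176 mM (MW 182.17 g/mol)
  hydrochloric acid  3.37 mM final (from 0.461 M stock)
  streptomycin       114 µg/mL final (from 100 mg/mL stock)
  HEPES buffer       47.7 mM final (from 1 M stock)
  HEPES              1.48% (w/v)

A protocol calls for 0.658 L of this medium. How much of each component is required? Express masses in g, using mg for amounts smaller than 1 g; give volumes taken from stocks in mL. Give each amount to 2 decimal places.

sucrose 23.62 g; mannitol 21.10 g; hydrochloric acid 4.81 mL; streptomycin 0.75 mL; HEPES buffer 31.39 mL; HEPES 9.74 g

Scale factor relative to 1 L: 0.658.
sucrose: 35.9 g/L × 0.658 L = 23.62 g
mannitol: 176 mmol/L × 182.17 g/mol × 0.658 L ÷ 1000 = 21.10 g
hydrochloric acid: dilute stock: 3.37 mM × 658 mL ÷ 461 mM = 4.81 mL
streptomycin: V = C2·V2/C1 = 114 µg/mL × 658 mL ÷ 100000 µg/mL = 0.75 mL
HEPES buffer: C1V1 = C2V2 → 47.7 mM × 658 mL ÷ 1000 mM = 31.39 mL
HEPES: 1.48 g per 100 mL × 658 mL ÷ 100 = 9.74 g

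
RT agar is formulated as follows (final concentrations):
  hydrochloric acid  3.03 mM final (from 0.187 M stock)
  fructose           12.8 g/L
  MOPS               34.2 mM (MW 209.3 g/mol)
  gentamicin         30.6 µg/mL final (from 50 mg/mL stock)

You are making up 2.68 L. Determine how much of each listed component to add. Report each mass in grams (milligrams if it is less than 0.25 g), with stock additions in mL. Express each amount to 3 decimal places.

Scale factor relative to 1 L: 2.68.
hydrochloric acid: C1V1 = C2V2 → 3.03 mM × 2680 mL ÷ 187 mM = 43.425 mL
fructose: 12.8 g/L × 2.68 L = 34.304 g
MOPS: 34.2 mmol/L × 209.3 g/mol × 2.68 L ÷ 1000 = 19.184 g
gentamicin: dilute stock: 30.6 µg/mL × 2680 mL ÷ 50000 µg/mL = 1.640 mL

hydrochloric acid 43.425 mL; fructose 34.304 g; MOPS 19.184 g; gentamicin 1.640 mL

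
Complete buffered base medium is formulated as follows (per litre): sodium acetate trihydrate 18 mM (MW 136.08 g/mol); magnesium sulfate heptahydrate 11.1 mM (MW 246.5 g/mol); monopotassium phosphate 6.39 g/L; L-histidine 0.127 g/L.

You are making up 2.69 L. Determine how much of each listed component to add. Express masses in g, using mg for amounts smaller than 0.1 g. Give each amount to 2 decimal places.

Scale factor relative to 1 L: 2.69.
sodium acetate trihydrate: 18 mmol/L × 136.08 g/mol × 2.69 L ÷ 1000 = 6.59 g
magnesium sulfate heptahydrate: 11.1 mmol/L × 246.5 g/mol × 2.69 L ÷ 1000 = 7.36 g
monopotassium phosphate: 6.39 g/L × 2.69 L = 17.19 g
L-histidine: 0.127 g/L × 2.69 L = 0.34 g

sodium acetate trihydrate 6.59 g; magnesium sulfate heptahydrate 7.36 g; monopotassium phosphate 17.19 g; L-histidine 0.34 g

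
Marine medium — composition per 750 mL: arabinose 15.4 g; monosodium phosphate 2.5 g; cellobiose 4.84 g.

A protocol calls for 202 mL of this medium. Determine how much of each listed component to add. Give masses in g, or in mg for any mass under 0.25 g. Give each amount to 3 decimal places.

Scale factor = 202 mL / 750 mL = 0.269333.
arabinose: 15.4 g × (202 mL / 750 mL) = 4.148 g
monosodium phosphate: 2.5 g × (202 mL / 750 mL) = 0.673 g
cellobiose: 4.84 g × (202 mL / 750 mL) = 1.304 g

arabinose 4.148 g; monosodium phosphate 0.673 g; cellobiose 1.304 g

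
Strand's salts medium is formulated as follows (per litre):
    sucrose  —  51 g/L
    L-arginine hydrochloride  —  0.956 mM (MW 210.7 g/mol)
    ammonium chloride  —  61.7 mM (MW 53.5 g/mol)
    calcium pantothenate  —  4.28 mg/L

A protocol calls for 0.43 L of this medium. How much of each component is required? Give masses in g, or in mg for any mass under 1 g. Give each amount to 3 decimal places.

sucrose 21.930 g; L-arginine hydrochloride 86.615 mg; ammonium chloride 1.419 g; calcium pantothenate 1.840 mg

Scale factor relative to 1 L: 0.43.
sucrose: 51 g/L × 0.43 L = 21.930 g
L-arginine hydrochloride: 0.956 mmol/L × 210.7 mg/mmol × 0.43 L = 86.615 mg
ammonium chloride: 61.7 mmol/L × 53.5 g/mol × 0.43 L ÷ 1000 = 1.419 g
calcium pantothenate: 4.28 mg/L × 0.43 L = 1.840 mg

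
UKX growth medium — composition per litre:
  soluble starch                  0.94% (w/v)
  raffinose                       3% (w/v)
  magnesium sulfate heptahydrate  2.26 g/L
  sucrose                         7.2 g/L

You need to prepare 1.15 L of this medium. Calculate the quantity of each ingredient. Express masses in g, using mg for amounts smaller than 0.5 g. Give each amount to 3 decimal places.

soluble starch 10.810 g; raffinose 34.500 g; magnesium sulfate heptahydrate 2.599 g; sucrose 8.280 g

Scale factor relative to 1 L: 1.15.
soluble starch: 0.94% w/v = 9.4 g/L → 9.4 × 1.15 L = 10.810 g
raffinose: 3% w/v = 30 g/L → 30 × 1.15 L = 34.500 g
magnesium sulfate heptahydrate: 2.26 g/L × 1.15 L = 2.599 g
sucrose: 7.2 g/L × 1.15 L = 8.280 g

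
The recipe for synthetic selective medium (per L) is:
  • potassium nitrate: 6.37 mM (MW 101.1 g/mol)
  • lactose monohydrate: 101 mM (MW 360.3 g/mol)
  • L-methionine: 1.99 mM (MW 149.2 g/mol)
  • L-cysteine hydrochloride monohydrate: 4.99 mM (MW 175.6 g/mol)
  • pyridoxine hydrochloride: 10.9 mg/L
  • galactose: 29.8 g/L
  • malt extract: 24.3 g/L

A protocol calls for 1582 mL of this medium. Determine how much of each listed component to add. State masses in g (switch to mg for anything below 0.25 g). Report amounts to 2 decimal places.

Scale factor relative to 1 L: 1.582.
potassium nitrate: 6.37 mmol/L × 101.1 g/mol × 1.582 L ÷ 1000 = 1.02 g
lactose monohydrate: 101 mmol/L × 360.3 g/mol × 1.582 L ÷ 1000 = 57.57 g
L-methionine: 1.99 mmol/L × 149.2 g/mol × 1.582 L ÷ 1000 = 0.47 g
L-cysteine hydrochloride monohydrate: 4.99 mmol/L × 175.6 g/mol × 1.582 L ÷ 1000 = 1.39 g
pyridoxine hydrochloride: 10.9 mg/L × 1.582 L = 17.24 mg
galactose: 29.8 g/L × 1.582 L = 47.14 g
malt extract: 24.3 g/L × 1.582 L = 38.44 g

potassium nitrate 1.02 g; lactose monohydrate 57.57 g; L-methionine 0.47 g; L-cysteine hydrochloride monohydrate 1.39 g; pyridoxine hydrochloride 17.24 mg; galactose 47.14 g; malt extract 38.44 g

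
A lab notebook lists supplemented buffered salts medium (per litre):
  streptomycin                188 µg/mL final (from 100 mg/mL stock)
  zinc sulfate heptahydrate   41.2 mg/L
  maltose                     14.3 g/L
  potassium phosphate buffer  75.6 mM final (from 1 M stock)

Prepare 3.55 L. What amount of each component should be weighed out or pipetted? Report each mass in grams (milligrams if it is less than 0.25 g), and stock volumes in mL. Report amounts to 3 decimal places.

streptomycin 6.674 mL; zinc sulfate heptahydrate 146.260 mg; maltose 50.765 g; potassium phosphate buffer 268.380 mL

Working volume: 3.55 L.
streptomycin: V = C2·V2/C1 = 188 µg/mL × 3550 mL ÷ 100000 µg/mL = 6.674 mL
zinc sulfate heptahydrate: 41.2 mg/L × 3.55 L = 146.260 mg
maltose: 14.3 g/L × 3.55 L = 50.765 g
potassium phosphate buffer: C1V1 = C2V2 → 75.6 mM × 3550 mL ÷ 1000 mM = 268.380 mL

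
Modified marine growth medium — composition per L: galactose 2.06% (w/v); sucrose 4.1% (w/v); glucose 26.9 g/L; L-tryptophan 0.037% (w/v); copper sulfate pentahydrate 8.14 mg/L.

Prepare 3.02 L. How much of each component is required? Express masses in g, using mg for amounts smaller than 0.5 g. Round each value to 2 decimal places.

Scale factor relative to 1 L: 3.02.
galactose: 2.06 g per 100 mL × 3020 mL ÷ 100 = 62.21 g
sucrose: 4.1 g per 100 mL × 3020 mL ÷ 100 = 123.82 g
glucose: 26.9 g/L × 3.02 L = 81.24 g
L-tryptophan: 0.037 g per 100 mL × 3020 mL ÷ 100 = 1.12 g
copper sulfate pentahydrate: 8.14 mg/L × 3.02 L = 24.58 mg

galactose 62.21 g; sucrose 123.82 g; glucose 81.24 g; L-tryptophan 1.12 g; copper sulfate pentahydrate 24.58 mg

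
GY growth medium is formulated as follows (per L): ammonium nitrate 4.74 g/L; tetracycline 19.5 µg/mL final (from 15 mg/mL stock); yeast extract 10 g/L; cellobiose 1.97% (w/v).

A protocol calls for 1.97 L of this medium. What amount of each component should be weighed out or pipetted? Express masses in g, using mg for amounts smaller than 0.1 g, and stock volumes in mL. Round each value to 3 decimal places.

ammonium nitrate 9.338 g; tetracycline 2.561 mL; yeast extract 19.700 g; cellobiose 38.809 g

Working volume: 1.97 L.
ammonium nitrate: 4.74 g/L × 1.97 L = 9.338 g
tetracycline: V = C2·V2/C1 = 19.5 µg/mL × 1970 mL ÷ 15000 µg/mL = 2.561 mL
yeast extract: 10 g/L × 1.97 L = 19.700 g
cellobiose: 1.97 g per 100 mL × 1970 mL ÷ 100 = 38.809 g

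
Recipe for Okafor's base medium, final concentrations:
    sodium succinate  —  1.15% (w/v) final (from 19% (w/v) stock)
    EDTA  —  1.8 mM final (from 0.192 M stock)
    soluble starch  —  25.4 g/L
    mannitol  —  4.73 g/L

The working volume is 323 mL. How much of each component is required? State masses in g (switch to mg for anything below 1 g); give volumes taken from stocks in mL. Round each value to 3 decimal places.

sodium succinate 19.550 mL; EDTA 3.028 mL; soluble starch 8.204 g; mannitol 1.528 g

Working volume: 323 mL = 0.323 L.
sodium succinate: dilute stock: 1.15% ÷ 19% × 323 mL = 19.550 mL
EDTA: V = C2·V2/C1 = 1.8 mM × 323 mL ÷ 192 mM = 3.028 mL
soluble starch: 25.4 g/L × 0.323 L = 8.204 g
mannitol: 4.73 g/L × 0.323 L = 1.528 g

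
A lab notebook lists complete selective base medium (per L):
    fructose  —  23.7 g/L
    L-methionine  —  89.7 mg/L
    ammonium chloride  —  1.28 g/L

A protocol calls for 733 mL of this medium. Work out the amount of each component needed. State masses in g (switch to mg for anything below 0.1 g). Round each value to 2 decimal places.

fructose 17.37 g; L-methionine 65.75 mg; ammonium chloride 0.94 g

Scale factor relative to 1 L: 0.733.
fructose: 23.7 g/L × 0.733 L = 17.37 g
L-methionine: 89.7 mg/L × 0.733 L = 65.75 mg
ammonium chloride: 1.28 g/L × 0.733 L = 0.94 g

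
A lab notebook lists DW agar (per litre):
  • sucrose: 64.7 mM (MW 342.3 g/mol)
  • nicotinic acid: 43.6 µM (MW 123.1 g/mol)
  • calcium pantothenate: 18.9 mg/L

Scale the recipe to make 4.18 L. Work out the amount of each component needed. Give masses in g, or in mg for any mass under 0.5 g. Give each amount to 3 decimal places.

sucrose 92.574 g; nicotinic acid 22.435 mg; calcium pantothenate 79.002 mg

Scale factor relative to 1 L: 4.18.
sucrose: 64.7 mmol/L × 342.3 g/mol × 4.18 L ÷ 1000 = 92.574 g
nicotinic acid: 43.6 µmol/L × 123.1 g/mol × 4.18 L ÷ 1000 = 22.435 mg
calcium pantothenate: 18.9 mg/L × 4.18 L = 79.002 mg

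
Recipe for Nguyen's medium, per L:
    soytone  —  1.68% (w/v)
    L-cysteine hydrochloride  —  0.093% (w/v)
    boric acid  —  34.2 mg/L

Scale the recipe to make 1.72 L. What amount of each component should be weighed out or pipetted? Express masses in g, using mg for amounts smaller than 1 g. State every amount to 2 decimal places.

soytone 28.90 g; L-cysteine hydrochloride 1.60 g; boric acid 58.82 mg

Working volume: 1.72 L.
soytone: 1.68% w/v = 16.8 g/L → 16.8 × 1.72 L = 28.90 g
L-cysteine hydrochloride: 0.093% w/v = 0.93 g/L → 0.93 × 1.72 L = 1.60 g
boric acid: 34.2 mg/L × 1.72 L = 58.82 mg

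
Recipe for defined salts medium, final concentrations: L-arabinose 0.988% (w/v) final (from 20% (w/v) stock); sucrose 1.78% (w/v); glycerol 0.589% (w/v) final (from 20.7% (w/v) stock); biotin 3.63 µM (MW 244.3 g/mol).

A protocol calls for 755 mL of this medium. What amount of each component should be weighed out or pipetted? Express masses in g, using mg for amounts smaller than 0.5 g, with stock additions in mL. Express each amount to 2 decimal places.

L-arabinose 37.30 mL; sucrose 13.44 g; glycerol 21.48 mL; biotin 0.67 mg

Working volume: 755 mL = 0.755 L.
L-arabinose: dilute stock: 0.988% ÷ 20% × 755 mL = 37.30 mL
sucrose: 1.78% w/v = 17.8 g/L → 17.8 × 0.755 L = 13.44 g
glycerol: dilute stock: 0.589% ÷ 20.7% × 755 mL = 21.48 mL
biotin: 3.63 µmol/L × 244.3 g/mol × 0.755 L ÷ 1000 = 0.67 mg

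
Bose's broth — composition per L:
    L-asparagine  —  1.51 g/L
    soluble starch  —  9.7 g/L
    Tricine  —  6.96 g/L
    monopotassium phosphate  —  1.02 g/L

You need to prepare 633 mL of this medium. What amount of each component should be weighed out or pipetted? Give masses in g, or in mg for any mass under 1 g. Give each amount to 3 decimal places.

Target volume = 633 mL = 0.633 L.
L-asparagine: 1.51 g/L × 0.633 L = 0.95583 g = 955.830 mg
soluble starch: 9.7 g/L × 0.633 L = 6.140 g
Tricine: 6.96 g/L × 0.633 L = 4.406 g
monopotassium phosphate: 1.02 g/L × 0.633 L = 0.64566 g = 645.660 mg

L-asparagine 955.830 mg; soluble starch 6.140 g; Tricine 4.406 g; monopotassium phosphate 645.660 mg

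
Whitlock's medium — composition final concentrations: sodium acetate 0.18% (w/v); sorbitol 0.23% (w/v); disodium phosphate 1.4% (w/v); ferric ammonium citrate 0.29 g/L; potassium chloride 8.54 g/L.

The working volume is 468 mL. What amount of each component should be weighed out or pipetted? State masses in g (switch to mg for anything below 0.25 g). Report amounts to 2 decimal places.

sodium acetate 0.84 g; sorbitol 1.08 g; disodium phosphate 6.55 g; ferric ammonium citrate 135.72 mg; potassium chloride 4.00 g

Scale factor relative to 1 L: 0.468.
sodium acetate: 0.18% w/v = 1.8 g/L → 1.8 × 0.468 L = 0.84 g
sorbitol: 0.23 g per 100 mL × 468 mL ÷ 100 = 1.08 g
disodium phosphate: 1.4 g per 100 mL × 468 mL ÷ 100 = 6.55 g
ferric ammonium citrate: 0.29 g/L × 0.468 L = 0.13572 g = 135.72 mg
potassium chloride: 8.54 g/L × 0.468 L = 4.00 g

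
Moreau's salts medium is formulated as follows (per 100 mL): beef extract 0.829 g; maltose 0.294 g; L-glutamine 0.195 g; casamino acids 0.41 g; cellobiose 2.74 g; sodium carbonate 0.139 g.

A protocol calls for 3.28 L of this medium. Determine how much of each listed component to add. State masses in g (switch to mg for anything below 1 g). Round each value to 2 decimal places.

Ratio of target to recipe volume: 3280 / 100 = 32.8.
beef extract: 0.829 g × (3280 mL / 100 mL) = 27.19 g
maltose: 0.294 g × (3280 mL / 100 mL) = 9.64 g
L-glutamine: 0.195 g × (3280 mL / 100 mL) = 6.40 g
casamino acids: 0.41 g × (3280 mL / 100 mL) = 13.45 g
cellobiose: 2.74 g × (3280 mL / 100 mL) = 89.87 g
sodium carbonate: 0.139 g × (3280 mL / 100 mL) = 4.56 g

beef extract 27.19 g; maltose 9.64 g; L-glutamine 6.40 g; casamino acids 13.45 g; cellobiose 89.87 g; sodium carbonate 4.56 g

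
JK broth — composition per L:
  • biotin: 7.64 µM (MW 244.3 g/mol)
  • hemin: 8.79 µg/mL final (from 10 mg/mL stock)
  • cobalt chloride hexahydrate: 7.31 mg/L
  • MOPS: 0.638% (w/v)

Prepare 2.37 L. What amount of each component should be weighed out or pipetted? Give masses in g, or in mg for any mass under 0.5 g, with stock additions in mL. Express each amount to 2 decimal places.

Working volume: 2.37 L.
biotin: 7.64 µmol/L × 244.3 g/mol × 2.37 L ÷ 1000 = 4.42 mg
hemin: V = C2·V2/C1 = 8.79 µg/mL × 2370 mL ÷ 10000 µg/mL = 2.08 mL
cobalt chloride hexahydrate: 7.31 mg/L × 2.37 L = 17.32 mg
MOPS: 0.638% w/v = 6.38 g/L → 6.38 × 2.37 L = 15.12 g

biotin 4.42 mg; hemin 2.08 mL; cobalt chloride hexahydrate 17.32 mg; MOPS 15.12 g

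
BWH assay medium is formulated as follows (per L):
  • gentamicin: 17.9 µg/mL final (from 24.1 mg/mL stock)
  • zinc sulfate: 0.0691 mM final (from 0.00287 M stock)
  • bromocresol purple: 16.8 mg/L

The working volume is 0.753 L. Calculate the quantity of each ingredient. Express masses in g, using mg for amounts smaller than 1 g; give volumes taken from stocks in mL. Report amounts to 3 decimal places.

gentamicin 0.559 mL; zinc sulfate 18.130 mL; bromocresol purple 12.650 mg

Scale factor relative to 1 L: 0.753.
gentamicin: dilute stock: 17.9 µg/mL × 753 mL ÷ 24100 µg/mL = 0.559 mL
zinc sulfate: dilute stock: 0.0691 mM × 753 mL ÷ 2.87 mM = 18.130 mL
bromocresol purple: 16.8 mg/L × 0.753 L = 12.650 mg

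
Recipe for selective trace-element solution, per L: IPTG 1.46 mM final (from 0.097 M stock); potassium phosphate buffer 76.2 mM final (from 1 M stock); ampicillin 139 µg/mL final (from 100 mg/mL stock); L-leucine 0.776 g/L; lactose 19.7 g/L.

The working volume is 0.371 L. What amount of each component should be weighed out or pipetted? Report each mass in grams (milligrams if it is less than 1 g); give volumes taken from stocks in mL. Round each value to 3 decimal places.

Scale factor relative to 1 L: 0.371.
IPTG: C1V1 = C2V2 → 1.46 mM × 371 mL ÷ 97 mM = 5.584 mL
potassium phosphate buffer: dilute stock: 76.2 mM × 371 mL ÷ 1000 mM = 28.270 mL
ampicillin: V = C2·V2/C1 = 139 µg/mL × 371 mL ÷ 100000 µg/mL = 0.516 mL
L-leucine: 0.776 g/L × 0.371 L = 0.287896 g = 287.896 mg
lactose: 19.7 g/L × 0.371 L = 7.309 g

IPTG 5.584 mL; potassium phosphate buffer 28.270 mL; ampicillin 0.516 mL; L-leucine 287.896 mg; lactose 7.309 g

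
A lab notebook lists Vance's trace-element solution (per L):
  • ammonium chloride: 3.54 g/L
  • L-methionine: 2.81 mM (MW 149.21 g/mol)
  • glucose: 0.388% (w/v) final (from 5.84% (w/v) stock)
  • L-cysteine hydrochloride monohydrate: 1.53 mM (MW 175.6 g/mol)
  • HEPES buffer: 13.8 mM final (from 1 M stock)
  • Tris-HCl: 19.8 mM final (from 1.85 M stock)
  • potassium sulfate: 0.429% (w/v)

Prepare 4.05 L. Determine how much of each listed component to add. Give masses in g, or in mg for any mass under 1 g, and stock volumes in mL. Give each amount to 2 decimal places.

ammonium chloride 14.34 g; L-methionine 1.70 g; glucose 269.08 mL; L-cysteine hydrochloride monohydrate 1.09 g; HEPES buffer 55.89 mL; Tris-HCl 43.35 mL; potassium sulfate 17.37 g

Scale factor relative to 1 L: 4.05.
ammonium chloride: 3.54 g/L × 4.05 L = 14.34 g
L-methionine: 2.81 mmol/L × 149.21 g/mol × 4.05 L ÷ 1000 = 1.70 g
glucose: V = C2·V2/C1 = 0.388% ÷ 5.84% × 4050 mL = 269.08 mL
L-cysteine hydrochloride monohydrate: 1.53 mmol/L × 175.6 g/mol × 4.05 L ÷ 1000 = 1.09 g
HEPES buffer: dilute stock: 13.8 mM × 4050 mL ÷ 1000 mM = 55.89 mL
Tris-HCl: dilute stock: 19.8 mM × 4050 mL ÷ 1850 mM = 43.35 mL
potassium sulfate: 0.429% w/v = 4.29 g/L → 4.29 × 4.05 L = 17.37 g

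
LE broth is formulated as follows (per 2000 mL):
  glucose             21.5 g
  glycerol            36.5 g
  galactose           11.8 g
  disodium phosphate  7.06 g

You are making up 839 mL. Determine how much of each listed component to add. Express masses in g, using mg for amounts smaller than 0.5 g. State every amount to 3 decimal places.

Scale factor = 839 mL / 2000 mL = 0.4195.
glucose: 21.5 g × (839 mL / 2000 mL) = 9.019 g
glycerol: 36.5 g × (839 mL / 2000 mL) = 15.312 g
galactose: 11.8 g × (839 mL / 2000 mL) = 4.950 g
disodium phosphate: 7.06 g × (839 mL / 2000 mL) = 2.962 g

glucose 9.019 g; glycerol 15.312 g; galactose 4.950 g; disodium phosphate 2.962 g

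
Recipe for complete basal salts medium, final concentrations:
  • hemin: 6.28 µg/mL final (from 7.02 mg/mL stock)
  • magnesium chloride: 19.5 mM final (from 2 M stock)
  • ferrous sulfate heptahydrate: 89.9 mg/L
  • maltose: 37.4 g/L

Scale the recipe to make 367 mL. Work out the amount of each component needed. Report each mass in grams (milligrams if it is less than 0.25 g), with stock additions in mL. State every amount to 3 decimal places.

Target volume = 367 mL = 0.367 L.
hemin: dilute stock: 6.28 µg/mL × 367 mL ÷ 7020 µg/mL = 0.328 mL
magnesium chloride: C1V1 = C2V2 → 19.5 mM × 367 mL ÷ 2000 mM = 3.578 mL
ferrous sulfate heptahydrate: 89.9 mg/L × 0.367 L = 32.993 mg
maltose: 37.4 g/L × 0.367 L = 13.726 g

hemin 0.328 mL; magnesium chloride 3.578 mL; ferrous sulfate heptahydrate 32.993 mg; maltose 13.726 g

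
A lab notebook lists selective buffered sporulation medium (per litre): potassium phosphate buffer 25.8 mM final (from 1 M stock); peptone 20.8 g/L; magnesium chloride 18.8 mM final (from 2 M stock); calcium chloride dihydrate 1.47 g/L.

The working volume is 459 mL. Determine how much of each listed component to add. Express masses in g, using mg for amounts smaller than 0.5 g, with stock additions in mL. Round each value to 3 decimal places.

potassium phosphate buffer 11.842 mL; peptone 9.547 g; magnesium chloride 4.315 mL; calcium chloride dihydrate 0.675 g

Target volume = 459 mL = 0.459 L.
potassium phosphate buffer: dilute stock: 25.8 mM × 459 mL ÷ 1000 mM = 11.842 mL
peptone: 20.8 g/L × 0.459 L = 9.547 g
magnesium chloride: V = C2·V2/C1 = 18.8 mM × 459 mL ÷ 2000 mM = 4.315 mL
calcium chloride dihydrate: 1.47 g/L × 0.459 L = 0.675 g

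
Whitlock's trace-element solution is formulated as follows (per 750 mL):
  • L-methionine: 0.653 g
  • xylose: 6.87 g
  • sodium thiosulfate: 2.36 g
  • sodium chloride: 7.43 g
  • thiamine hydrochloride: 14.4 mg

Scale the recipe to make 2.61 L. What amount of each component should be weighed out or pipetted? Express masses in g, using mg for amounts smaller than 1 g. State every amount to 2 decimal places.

Ratio of target to recipe volume: 2610 / 750 = 3.48.
L-methionine: 0.653 g × (2610 mL / 750 mL) = 2.27 g
xylose: 6.87 g × (2610 mL / 750 mL) = 23.91 g
sodium thiosulfate: 2.36 g × (2610 mL / 750 mL) = 8.21 g
sodium chloride: 7.43 g × (2610 mL / 750 mL) = 25.86 g
thiamine hydrochloride: 14.4 mg × (2610 mL / 750 mL) = 50.11 mg

L-methionine 2.27 g; xylose 23.91 g; sodium thiosulfate 8.21 g; sodium chloride 25.86 g; thiamine hydrochloride 50.11 mg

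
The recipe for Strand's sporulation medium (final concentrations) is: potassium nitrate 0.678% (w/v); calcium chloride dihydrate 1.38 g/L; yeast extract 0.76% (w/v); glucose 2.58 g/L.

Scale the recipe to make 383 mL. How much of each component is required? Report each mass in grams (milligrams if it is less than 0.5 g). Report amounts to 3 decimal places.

potassium nitrate 2.597 g; calcium chloride dihydrate 0.529 g; yeast extract 2.911 g; glucose 0.988 g

Scale factor relative to 1 L: 0.383.
potassium nitrate: 0.678 g per 100 mL × 383 mL ÷ 100 = 2.597 g
calcium chloride dihydrate: 1.38 g/L × 0.383 L = 0.529 g
yeast extract: 0.76 g per 100 mL × 383 mL ÷ 100 = 2.911 g
glucose: 2.58 g/L × 0.383 L = 0.988 g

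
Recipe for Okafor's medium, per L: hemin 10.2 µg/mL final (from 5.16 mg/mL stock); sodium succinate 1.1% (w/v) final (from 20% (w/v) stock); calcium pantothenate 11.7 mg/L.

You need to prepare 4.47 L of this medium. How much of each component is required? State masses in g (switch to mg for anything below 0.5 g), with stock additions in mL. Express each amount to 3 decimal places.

hemin 8.836 mL; sodium succinate 245.850 mL; calcium pantothenate 52.299 mg

Working volume: 4.47 L.
hemin: dilute stock: 10.2 µg/mL × 4470 mL ÷ 5160 µg/mL = 8.836 mL
sodium succinate: V = C2·V2/C1 = 1.1% ÷ 20% × 4470 mL = 245.850 mL
calcium pantothenate: 11.7 mg/L × 4.47 L = 52.299 mg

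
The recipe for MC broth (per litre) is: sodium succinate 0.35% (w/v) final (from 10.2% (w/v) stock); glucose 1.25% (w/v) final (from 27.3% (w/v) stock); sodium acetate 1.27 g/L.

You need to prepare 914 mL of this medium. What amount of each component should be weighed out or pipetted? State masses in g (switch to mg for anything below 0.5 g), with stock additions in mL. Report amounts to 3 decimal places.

sodium succinate 31.363 mL; glucose 41.850 mL; sodium acetate 1.161 g

Target volume = 914 mL = 0.914 L.
sodium succinate: C1V1 = C2V2 → 0.35% ÷ 10.2% × 914 mL = 31.363 mL
glucose: V = C2·V2/C1 = 1.25% ÷ 27.3% × 914 mL = 41.850 mL
sodium acetate: 1.27 g/L × 0.914 L = 1.161 g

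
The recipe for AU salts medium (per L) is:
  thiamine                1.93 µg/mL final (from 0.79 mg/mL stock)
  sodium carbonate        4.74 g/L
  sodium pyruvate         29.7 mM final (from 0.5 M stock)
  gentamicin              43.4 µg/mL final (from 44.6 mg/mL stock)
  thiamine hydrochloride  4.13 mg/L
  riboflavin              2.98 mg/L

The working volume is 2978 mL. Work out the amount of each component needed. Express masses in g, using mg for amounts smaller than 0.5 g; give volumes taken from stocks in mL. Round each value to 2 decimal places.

thiamine 7.28 mL; sodium carbonate 14.12 g; sodium pyruvate 176.89 mL; gentamicin 2.90 mL; thiamine hydrochloride 12.30 mg; riboflavin 8.87 mg

Working volume: 2978 mL = 2.978 L.
thiamine: dilute stock: 1.93 µg/mL × 2978 mL ÷ 790 µg/mL = 7.28 mL
sodium carbonate: 4.74 g/L × 2.978 L = 14.12 g
sodium pyruvate: dilute stock: 29.7 mM × 2978 mL ÷ 500 mM = 176.89 mL
gentamicin: C1V1 = C2V2 → 43.4 µg/mL × 2978 mL ÷ 44600 µg/mL = 2.90 mL
thiamine hydrochloride: 4.13 mg/L × 2.978 L = 12.30 mg
riboflavin: 2.98 mg/L × 2.978 L = 8.87 mg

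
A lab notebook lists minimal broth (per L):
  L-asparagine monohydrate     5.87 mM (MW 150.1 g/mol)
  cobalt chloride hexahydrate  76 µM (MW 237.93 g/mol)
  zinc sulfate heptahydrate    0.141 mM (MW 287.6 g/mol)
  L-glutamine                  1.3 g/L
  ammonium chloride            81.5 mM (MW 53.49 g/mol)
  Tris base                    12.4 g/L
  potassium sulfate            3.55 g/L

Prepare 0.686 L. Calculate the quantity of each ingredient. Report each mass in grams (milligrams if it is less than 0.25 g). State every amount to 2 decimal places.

L-asparagine monohydrate 0.60 g; cobalt chloride hexahydrate 12.40 mg; zinc sulfate heptahydrate 27.82 mg; L-glutamine 0.89 g; ammonium chloride 2.99 g; Tris base 8.51 g; potassium sulfate 2.44 g

Working volume: 0.686 L.
L-asparagine monohydrate: 5.87 mmol/L × 150.1 g/mol × 0.686 L ÷ 1000 = 0.60 g
cobalt chloride hexahydrate: 76 µmol/L × 237.93 g/mol × 0.686 L ÷ 1000 = 12.40 mg
zinc sulfate heptahydrate: 0.141 mmol/L × 287.6 mg/mmol × 0.686 L = 27.82 mg
L-glutamine: 1.3 g/L × 0.686 L = 0.89 g
ammonium chloride: 81.5 mmol/L × 53.49 g/mol × 0.686 L ÷ 1000 = 2.99 g
Tris base: 12.4 g/L × 0.686 L = 8.51 g
potassium sulfate: 3.55 g/L × 0.686 L = 2.44 g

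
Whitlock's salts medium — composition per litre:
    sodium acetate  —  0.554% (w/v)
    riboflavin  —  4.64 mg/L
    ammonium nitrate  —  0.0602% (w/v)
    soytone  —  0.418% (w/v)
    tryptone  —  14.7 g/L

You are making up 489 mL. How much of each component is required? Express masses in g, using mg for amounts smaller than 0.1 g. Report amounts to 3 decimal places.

Target volume = 489 mL = 0.489 L.
sodium acetate: 0.554 g per 100 mL × 489 mL ÷ 100 = 2.709 g
riboflavin: 4.64 mg/L × 0.489 L = 2.269 mg
ammonium nitrate: 0.0602 g per 100 mL × 489 mL ÷ 100 = 0.294 g
soytone: 0.418 g per 100 mL × 489 mL ÷ 100 = 2.044 g
tryptone: 14.7 g/L × 0.489 L = 7.188 g

sodium acetate 2.709 g; riboflavin 2.269 mg; ammonium nitrate 0.294 g; soytone 2.044 g; tryptone 7.188 g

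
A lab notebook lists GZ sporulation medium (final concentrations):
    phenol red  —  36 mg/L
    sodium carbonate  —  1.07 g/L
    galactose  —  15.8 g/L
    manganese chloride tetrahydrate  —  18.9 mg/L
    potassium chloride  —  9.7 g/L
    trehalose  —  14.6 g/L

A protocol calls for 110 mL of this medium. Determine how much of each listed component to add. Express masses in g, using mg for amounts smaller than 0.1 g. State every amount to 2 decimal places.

Target volume = 110 mL = 0.11 L.
phenol red: 36 mg/L × 0.11 L = 3.96 mg
sodium carbonate: 1.07 g/L × 0.11 L = 0.12 g
galactose: 15.8 g/L × 0.11 L = 1.74 g
manganese chloride tetrahydrate: 18.9 mg/L × 0.11 L = 2.08 mg
potassium chloride: 9.7 g/L × 0.11 L = 1.07 g
trehalose: 14.6 g/L × 0.11 L = 1.61 g

phenol red 3.96 mg; sodium carbonate 0.12 g; galactose 1.74 g; manganese chloride tetrahydrate 2.08 mg; potassium chloride 1.07 g; trehalose 1.61 g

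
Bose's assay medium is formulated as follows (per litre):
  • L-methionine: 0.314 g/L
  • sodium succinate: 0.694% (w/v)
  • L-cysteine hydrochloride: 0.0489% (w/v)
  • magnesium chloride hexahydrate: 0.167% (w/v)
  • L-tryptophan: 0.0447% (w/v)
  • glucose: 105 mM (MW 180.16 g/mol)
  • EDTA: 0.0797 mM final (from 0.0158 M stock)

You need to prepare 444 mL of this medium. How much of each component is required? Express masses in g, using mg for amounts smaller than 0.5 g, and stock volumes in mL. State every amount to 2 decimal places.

L-methionine 139.42 mg; sodium succinate 3.08 g; L-cysteine hydrochloride 217.12 mg; magnesium chloride hexahydrate 0.74 g; L-tryptophan 198.47 mg; glucose 8.40 g; EDTA 2.24 mL

Working volume: 444 mL = 0.444 L.
L-methionine: 0.314 g/L × 0.444 L = 0.139416 g = 139.42 mg
sodium succinate: 0.694 g per 100 mL × 444 mL ÷ 100 = 3.08 g
L-cysteine hydrochloride: 0.0489 g per 100 mL × 444 mL ÷ 100 = 0.217116 g = 217.12 mg
magnesium chloride hexahydrate: 0.167% w/v = 1.67 g/L → 1.67 × 0.444 L = 0.74 g
L-tryptophan: 0.0447% w/v = 0.447 g/L → 0.447 × 0.444 L = 0.198468 g = 198.47 mg
glucose: 105 mmol/L × 180.16 g/mol × 0.444 L ÷ 1000 = 8.40 g
EDTA: dilute stock: 0.0797 mM × 444 mL ÷ 15.8 mM = 2.24 mL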